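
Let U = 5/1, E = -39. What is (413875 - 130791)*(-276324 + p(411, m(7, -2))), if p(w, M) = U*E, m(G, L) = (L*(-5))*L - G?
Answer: -78278104596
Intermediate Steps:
m(G, L) = -G - 5*L**2 (m(G, L) = (-5*L)*L - G = -5*L**2 - G = -G - 5*L**2)
U = 5 (U = 5*1 = 5)
p(w, M) = -195 (p(w, M) = 5*(-39) = -195)
(413875 - 130791)*(-276324 + p(411, m(7, -2))) = (413875 - 130791)*(-276324 - 195) = 283084*(-276519) = -78278104596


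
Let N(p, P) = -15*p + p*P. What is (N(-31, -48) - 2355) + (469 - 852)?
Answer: -785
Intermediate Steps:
N(p, P) = -15*p + P*p
(N(-31, -48) - 2355) + (469 - 852) = (-31*(-15 - 48) - 2355) + (469 - 852) = (-31*(-63) - 2355) - 383 = (1953 - 2355) - 383 = -402 - 383 = -785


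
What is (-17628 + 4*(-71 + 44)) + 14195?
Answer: -3541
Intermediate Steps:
(-17628 + 4*(-71 + 44)) + 14195 = (-17628 + 4*(-27)) + 14195 = (-17628 - 108) + 14195 = -17736 + 14195 = -3541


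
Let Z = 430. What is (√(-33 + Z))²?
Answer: 397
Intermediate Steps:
(√(-33 + Z))² = (√(-33 + 430))² = (√397)² = 397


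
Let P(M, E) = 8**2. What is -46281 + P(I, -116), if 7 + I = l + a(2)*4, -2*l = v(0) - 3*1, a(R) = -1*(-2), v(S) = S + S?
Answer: -46217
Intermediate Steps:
v(S) = 2*S
a(R) = 2
l = 3/2 (l = -(2*0 - 3*1)/2 = -(0 - 3)/2 = -1/2*(-3) = 3/2 ≈ 1.5000)
I = 5/2 (I = -7 + (3/2 + 2*4) = -7 + (3/2 + 8) = -7 + 19/2 = 5/2 ≈ 2.5000)
P(M, E) = 64
-46281 + P(I, -116) = -46281 + 64 = -46217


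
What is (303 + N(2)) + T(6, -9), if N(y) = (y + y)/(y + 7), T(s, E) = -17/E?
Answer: 916/3 ≈ 305.33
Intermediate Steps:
N(y) = 2*y/(7 + y) (N(y) = (2*y)/(7 + y) = 2*y/(7 + y))
(303 + N(2)) + T(6, -9) = (303 + 2*2/(7 + 2)) - 17/(-9) = (303 + 2*2/9) - 17*(-⅑) = (303 + 2*2*(⅑)) + 17/9 = (303 + 4/9) + 17/9 = 2731/9 + 17/9 = 916/3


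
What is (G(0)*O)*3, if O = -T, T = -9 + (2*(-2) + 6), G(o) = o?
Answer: 0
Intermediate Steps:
T = -7 (T = -9 + (-4 + 6) = -9 + 2 = -7)
O = 7 (O = -1*(-7) = 7)
(G(0)*O)*3 = (0*7)*3 = 0*3 = 0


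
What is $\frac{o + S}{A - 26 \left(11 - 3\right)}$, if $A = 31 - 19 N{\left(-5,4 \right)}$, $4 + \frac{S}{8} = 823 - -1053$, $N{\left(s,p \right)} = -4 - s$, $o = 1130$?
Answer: $- \frac{8053}{98} \approx -82.173$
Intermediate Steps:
$S = 14976$ ($S = -32 + 8 \left(823 - -1053\right) = -32 + 8 \left(823 + 1053\right) = -32 + 8 \cdot 1876 = -32 + 15008 = 14976$)
$A = 12$ ($A = 31 - 19 \left(-4 - -5\right) = 31 - 19 \left(-4 + 5\right) = 31 - 19 = 12$)
$\frac{o + S}{A - 26 \left(11 - 3\right)} = \frac{1130 + 14976}{12 - 26 \left(11 - 3\right)} = \frac{16106}{12 - 208} = \frac{16106}{-196} = 16106 \left(- \frac{1}{196}\right) = - \frac{8053}{98}$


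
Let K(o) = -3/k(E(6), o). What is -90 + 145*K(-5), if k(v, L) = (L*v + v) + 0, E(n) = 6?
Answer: -575/8 ≈ -71.875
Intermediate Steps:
k(v, L) = v + L*v (k(v, L) = (v + L*v) + 0 = v + L*v)
K(o) = -3/(6 + 6*o) (K(o) = -3*1/(6*(1 + o)) = -3/(6 + 6*o))
-90 + 145*K(-5) = -90 + 145*(-1/(2 + 2*(-5))) = -90 + 145*(-1/(2 - 10)) = -90 + 145*(-1/(-8)) = -90 + 145*(-1*(-1/8)) = -90 + 145*(1/8) = -90 + 145/8 = -575/8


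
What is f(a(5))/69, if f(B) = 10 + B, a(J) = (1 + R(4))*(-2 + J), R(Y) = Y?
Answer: 25/69 ≈ 0.36232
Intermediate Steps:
a(J) = -10 + 5*J (a(J) = (1 + 4)*(-2 + J) = 5*(-2 + J) = -10 + 5*J)
f(a(5))/69 = (10 + (-10 + 5*5))/69 = (10 + (-10 + 25))*(1/69) = (10 + 15)*(1/69) = 25*(1/69) = 25/69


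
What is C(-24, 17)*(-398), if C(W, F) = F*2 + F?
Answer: -20298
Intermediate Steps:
C(W, F) = 3*F (C(W, F) = 2*F + F = 3*F)
C(-24, 17)*(-398) = (3*17)*(-398) = 51*(-398) = -20298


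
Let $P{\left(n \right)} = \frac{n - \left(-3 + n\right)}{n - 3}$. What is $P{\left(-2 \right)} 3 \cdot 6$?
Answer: $- \frac{54}{5} \approx -10.8$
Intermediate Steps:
$P{\left(n \right)} = \frac{3}{-3 + n}$
$P{\left(-2 \right)} 3 \cdot 6 = \frac{3}{-3 - 2} \cdot 3 \cdot 6 = \frac{3}{-5} \cdot 3 \cdot 6 = 3 \left(- \frac{1}{5}\right) 3 \cdot 6 = \left(- \frac{3}{5}\right) 3 \cdot 6 = \left(- \frac{9}{5}\right) 6 = - \frac{54}{5}$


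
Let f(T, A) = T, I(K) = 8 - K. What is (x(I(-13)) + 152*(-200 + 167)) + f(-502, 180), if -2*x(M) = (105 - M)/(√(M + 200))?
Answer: -5518 - 42*√221/221 ≈ -5520.8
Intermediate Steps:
x(M) = -(105 - M)/(2*√(200 + M)) (x(M) = -(105 - M)/(2*(√(M + 200))) = -(105 - M)/(2*(√(200 + M))) = -(105 - M)/(2*√(200 + M)))
(x(I(-13)) + 152*(-200 + 167)) + f(-502, 180) = ((-105 + (8 - 1*(-13)))/(2*√(200 + (8 - 1*(-13)))) + 152*(-200 + 167)) - 502 = ((-105 + (8 + 13))/(2*√(200 + (8 + 13))) + 152*(-33)) - 502 = ((-105 + 21)/(2*√(200 + 21)) - 5016) - 502 = ((½)*(-84)/√221 - 5016) - 502 = ((½)*(√221/221)*(-84) - 5016) - 502 = (-42*√221/221 - 5016) - 502 = (-5016 - 42*√221/221) - 502 = -5518 - 42*√221/221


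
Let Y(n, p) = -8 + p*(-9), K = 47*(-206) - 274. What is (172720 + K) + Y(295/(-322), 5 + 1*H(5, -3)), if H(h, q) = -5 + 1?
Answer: 162747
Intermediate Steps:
H(h, q) = -4
K = -9956 (K = -9682 - 274 = -9956)
Y(n, p) = -8 - 9*p
(172720 + K) + Y(295/(-322), 5 + 1*H(5, -3)) = (172720 - 9956) + (-8 - 9*(5 + 1*(-4))) = 162764 + (-8 - 9*(5 - 4)) = 162764 + (-8 - 9*1) = 162764 + (-8 - 9) = 162764 - 17 = 162747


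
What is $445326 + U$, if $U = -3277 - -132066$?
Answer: $574115$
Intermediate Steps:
$U = 128789$ ($U = -3277 + 132066 = 128789$)
$445326 + U = 445326 + 128789 = 574115$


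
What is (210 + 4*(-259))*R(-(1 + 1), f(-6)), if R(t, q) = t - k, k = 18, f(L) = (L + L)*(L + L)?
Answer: 16520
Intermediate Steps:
f(L) = 4*L² (f(L) = (2*L)*(2*L) = 4*L²)
R(t, q) = -18 + t (R(t, q) = t - 1*18 = t - 18 = -18 + t)
(210 + 4*(-259))*R(-(1 + 1), f(-6)) = (210 + 4*(-259))*(-18 - (1 + 1)) = (210 - 1036)*(-18 - 1*2) = -826*(-18 - 2) = -826*(-20) = 16520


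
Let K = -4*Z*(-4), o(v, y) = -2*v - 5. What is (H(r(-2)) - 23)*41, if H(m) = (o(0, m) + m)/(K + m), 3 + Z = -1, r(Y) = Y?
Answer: -61951/66 ≈ -938.65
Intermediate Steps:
Z = -4 (Z = -3 - 1 = -4)
o(v, y) = -5 - 2*v
K = -64 (K = -4*(-4)*(-4) = 16*(-4) = -64)
H(m) = (-5 + m)/(-64 + m) (H(m) = ((-5 - 2*0) + m)/(-64 + m) = ((-5 + 0) + m)/(-64 + m) = (-5 + m)/(-64 + m))
(H(r(-2)) - 23)*41 = ((-5 - 2)/(-64 - 2) - 23)*41 = (-7/(-66) - 23)*41 = (-1/66*(-7) - 23)*41 = (7/66 - 23)*41 = -1511/66*41 = -61951/66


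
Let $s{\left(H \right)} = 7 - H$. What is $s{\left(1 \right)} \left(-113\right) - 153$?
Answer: $-831$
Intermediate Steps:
$s{\left(1 \right)} \left(-113\right) - 153 = \left(7 - 1\right) \left(-113\right) - 153 = 6 \left(-113\right) - 153 = -678 - 153 = -831$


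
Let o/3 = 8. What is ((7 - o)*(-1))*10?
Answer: 170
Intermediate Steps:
o = 24 (o = 3*8 = 24)
((7 - o)*(-1))*10 = ((7 - 1*24)*(-1))*10 = ((7 - 24)*(-1))*10 = -17*(-1)*10 = 17*10 = 170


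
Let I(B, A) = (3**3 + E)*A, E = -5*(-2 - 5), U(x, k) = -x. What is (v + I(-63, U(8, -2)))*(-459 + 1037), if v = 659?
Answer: 94214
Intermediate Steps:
E = 35 (E = -5*(-7) = 35)
I(B, A) = 62*A (I(B, A) = (3**3 + 35)*A = (27 + 35)*A = 62*A)
(v + I(-63, U(8, -2)))*(-459 + 1037) = (659 + 62*(-1*8))*(-459 + 1037) = (659 + 62*(-8))*578 = (659 - 496)*578 = 163*578 = 94214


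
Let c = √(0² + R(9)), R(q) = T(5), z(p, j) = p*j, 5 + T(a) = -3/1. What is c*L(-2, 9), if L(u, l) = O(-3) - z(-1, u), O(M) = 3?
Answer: 2*I*√2 ≈ 2.8284*I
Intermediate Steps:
T(a) = -8 (T(a) = -5 - 3/1 = -5 - 3*1 = -5 - 3 = -8)
z(p, j) = j*p
R(q) = -8
L(u, l) = 3 + u (L(u, l) = 3 - u*(-1) = 3 - (-1)*u = 3 + u)
c = 2*I*√2 (c = √(0² - 8) = √(0 - 8) = √(-8) = 2*I*√2 ≈ 2.8284*I)
c*L(-2, 9) = (2*I*√2)*(3 - 2) = (2*I*√2)*1 = 2*I*√2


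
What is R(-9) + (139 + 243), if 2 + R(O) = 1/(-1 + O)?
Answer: 3799/10 ≈ 379.90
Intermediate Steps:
R(O) = -2 + 1/(-1 + O)
R(-9) + (139 + 243) = (3 - 2*(-9))/(-1 - 9) + (139 + 243) = (3 + 18)/(-10) + 382 = -⅒*21 + 382 = -21/10 + 382 = 3799/10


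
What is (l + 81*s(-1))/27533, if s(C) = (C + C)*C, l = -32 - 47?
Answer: 83/27533 ≈ 0.0030146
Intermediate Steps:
l = -79
s(C) = 2*C**2 (s(C) = (2*C)*C = 2*C**2)
(l + 81*s(-1))/27533 = (-79 + 81*(2*(-1)**2))/27533 = (-79 + 81*(2*1))*(1/27533) = (-79 + 81*2)*(1/27533) = (-79 + 162)*(1/27533) = 83*(1/27533) = 83/27533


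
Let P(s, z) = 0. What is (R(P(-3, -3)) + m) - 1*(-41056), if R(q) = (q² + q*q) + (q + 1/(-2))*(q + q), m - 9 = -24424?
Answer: 16641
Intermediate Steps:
m = -24415 (m = 9 - 24424 = -24415)
R(q) = 2*q² + 2*q*(-½ + q) (R(q) = (q² + q²) + (q - ½)*(2*q) = 2*q² + (-½ + q)*(2*q) = 2*q² + 2*q*(-½ + q))
(R(P(-3, -3)) + m) - 1*(-41056) = (0*(-1 + 4*0) - 24415) - 1*(-41056) = (0*(-1 + 0) - 24415) + 41056 = (0*(-1) - 24415) + 41056 = (0 - 24415) + 41056 = -24415 + 41056 = 16641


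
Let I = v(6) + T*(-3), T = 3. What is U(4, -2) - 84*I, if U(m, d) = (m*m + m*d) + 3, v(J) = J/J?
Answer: 683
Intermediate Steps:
v(J) = 1
U(m, d) = 3 + m² + d*m (U(m, d) = (m² + d*m) + 3 = 3 + m² + d*m)
I = -8 (I = 1 + 3*(-3) = 1 - 9 = -8)
U(4, -2) - 84*I = (3 + 4² - 2*4) - 84*(-8) = (3 + 16 - 8) + 672 = 11 + 672 = 683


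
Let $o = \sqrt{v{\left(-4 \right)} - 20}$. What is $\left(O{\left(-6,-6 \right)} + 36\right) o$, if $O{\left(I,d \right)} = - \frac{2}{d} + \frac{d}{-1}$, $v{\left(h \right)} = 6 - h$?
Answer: $\frac{127 i \sqrt{10}}{3} \approx 133.87 i$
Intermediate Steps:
$O{\left(I,d \right)} = - d - \frac{2}{d}$ ($O{\left(I,d \right)} = - \frac{2}{d} + d \left(-1\right) = - \frac{2}{d} - d = - d - \frac{2}{d}$)
$o = i \sqrt{10}$ ($o = \sqrt{\left(6 - -4\right) - 20} = \sqrt{\left(6 + 4\right) - 20} = \sqrt{10 - 20} = \sqrt{-10} = i \sqrt{10} \approx 3.1623 i$)
$\left(O{\left(-6,-6 \right)} + 36\right) o = \left(\left(\left(-1\right) \left(-6\right) - \frac{2}{-6}\right) + 36\right) i \sqrt{10} = \left(\left(6 - - \frac{1}{3}\right) + 36\right) i \sqrt{10} = \left(\left(6 + \frac{1}{3}\right) + 36\right) i \sqrt{10} = \left(\frac{19}{3} + 36\right) i \sqrt{10} = \frac{127 i \sqrt{10}}{3}$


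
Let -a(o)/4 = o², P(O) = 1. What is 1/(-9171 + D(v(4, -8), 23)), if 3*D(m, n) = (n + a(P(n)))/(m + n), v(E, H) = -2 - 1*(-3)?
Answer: -72/660293 ≈ -0.00010904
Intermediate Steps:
v(E, H) = 1 (v(E, H) = -2 + 3 = 1)
a(o) = -4*o²
D(m, n) = (-4 + n)/(3*(m + n)) (D(m, n) = ((n - 4*1²)/(m + n))/3 = ((n - 4*1)/(m + n))/3 = ((n - 4)/(m + n))/3 = ((-4 + n)/(m + n))/3 = (-4 + n)/(3*(m + n)))
1/(-9171 + D(v(4, -8), 23)) = 1/(-9171 + (-4 + 23)/(3*(1 + 23))) = 1/(-9171 + (⅓)*19/24) = 1/(-9171 + (⅓)*(1/24)*19) = 1/(-9171 + 19/72) = 1/(-660293/72) = -72/660293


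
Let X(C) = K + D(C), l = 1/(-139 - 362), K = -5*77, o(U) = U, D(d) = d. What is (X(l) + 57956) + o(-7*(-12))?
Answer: 28885154/501 ≈ 57655.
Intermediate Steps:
K = -385
l = -1/501 (l = 1/(-501) = -1/501 ≈ -0.0019960)
X(C) = -385 + C
(X(l) + 57956) + o(-7*(-12)) = ((-385 - 1/501) + 57956) - 7*(-12) = (-192886/501 + 57956) + 84 = 28843070/501 + 84 = 28885154/501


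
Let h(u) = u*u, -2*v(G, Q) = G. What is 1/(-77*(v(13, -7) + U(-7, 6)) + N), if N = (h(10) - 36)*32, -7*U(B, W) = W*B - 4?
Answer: 2/4085 ≈ 0.00048960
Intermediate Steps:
v(G, Q) = -G/2
U(B, W) = 4/7 - B*W/7 (U(B, W) = -(W*B - 4)/7 = -(B*W - 4)/7 = -(-4 + B*W)/7 = 4/7 - B*W/7)
h(u) = u²
N = 2048 (N = (10² - 36)*32 = (100 - 36)*32 = 64*32 = 2048)
1/(-77*(v(13, -7) + U(-7, 6)) + N) = 1/(-77*(-½*13 + (4/7 - ⅐*(-7)*6)) + 2048) = 1/(-77*(-13/2 + (4/7 + 6)) + 2048) = 1/(-77*(-13/2 + 46/7) + 2048) = 1/(-77*1/14 + 2048) = 1/(-11/2 + 2048) = 1/(4085/2) = 2/4085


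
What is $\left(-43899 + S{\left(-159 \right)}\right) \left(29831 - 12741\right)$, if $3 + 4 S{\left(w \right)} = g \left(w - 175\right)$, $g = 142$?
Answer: $- \frac{1905765715}{2} \approx -9.5288 \cdot 10^{8}$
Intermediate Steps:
$S{\left(w \right)} = - \frac{24853}{4} + \frac{71 w}{2}$ ($S{\left(w \right)} = - \frac{3}{4} + \frac{142 \left(w - 175\right)}{4} = - \frac{3}{4} + \frac{142 \left(-175 + w\right)}{4} = - \frac{3}{4} + \frac{-24850 + 142 w}{4} = - \frac{3}{4} + \left(- \frac{12425}{2} + \frac{71 w}{2}\right) = - \frac{24853}{4} + \frac{71 w}{2}$)
$\left(-43899 + S{\left(-159 \right)}\right) \left(29831 - 12741\right) = \left(-43899 + \left(- \frac{24853}{4} + \frac{71}{2} \left(-159\right)\right)\right) \left(29831 - 12741\right) = \left(-43899 - \frac{47431}{4}\right) 17090 = \left(- \frac{223027}{4}\right) 17090 = - \frac{1905765715}{2}$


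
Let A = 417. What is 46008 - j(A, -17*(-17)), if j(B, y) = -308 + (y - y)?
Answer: 46316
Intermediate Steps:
j(B, y) = -308 (j(B, y) = -308 + 0 = -308)
46008 - j(A, -17*(-17)) = 46008 - 1*(-308) = 46008 + 308 = 46316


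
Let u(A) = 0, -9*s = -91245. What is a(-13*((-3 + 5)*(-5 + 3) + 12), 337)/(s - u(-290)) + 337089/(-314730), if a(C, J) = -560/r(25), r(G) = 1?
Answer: -102679127/91166790 ≈ -1.1263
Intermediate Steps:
a(C, J) = -560 (a(C, J) = -560/1 = -560*1 = -560)
s = 30415/3 (s = -⅑*(-91245) = 30415/3 ≈ 10138.)
a(-13*((-3 + 5)*(-5 + 3) + 12), 337)/(s - u(-290)) + 337089/(-314730) = -560/(30415/3 - 1*0) + 337089/(-314730) = -560/(30415/3 + 0) + 337089*(-1/314730) = -560/30415/3 - 112363/104910 = -560*3/30415 - 112363/104910 = -48/869 - 112363/104910 = -102679127/91166790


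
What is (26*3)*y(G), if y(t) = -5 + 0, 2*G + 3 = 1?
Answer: -390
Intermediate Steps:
G = -1 (G = -3/2 + (1/2)*1 = -3/2 + 1/2 = -1)
y(t) = -5
(26*3)*y(G) = (26*3)*(-5) = 78*(-5) = -390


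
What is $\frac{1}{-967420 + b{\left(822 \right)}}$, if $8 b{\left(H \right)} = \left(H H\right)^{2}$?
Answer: $\frac{1}{57067641062} \approx 1.7523 \cdot 10^{-11}$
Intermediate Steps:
$b{\left(H \right)} = \frac{H^{4}}{8}$ ($b{\left(H \right)} = \frac{\left(H H\right)^{2}}{8} = \frac{\left(H^{2}\right)^{2}}{8} = \frac{H^{4}}{8}$)
$\frac{1}{-967420 + b{\left(822 \right)}} = \frac{1}{-967420 + \frac{822^{4}}{8}} = \frac{1}{-967420 + \frac{1}{8} \cdot 456548867856} = \frac{1}{-967420 + 57068608482} = \frac{1}{57067641062}$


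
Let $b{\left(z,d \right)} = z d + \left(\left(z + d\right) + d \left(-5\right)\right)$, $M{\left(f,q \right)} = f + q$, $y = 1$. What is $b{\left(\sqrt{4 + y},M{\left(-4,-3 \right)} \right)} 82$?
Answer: $2296 - 492 \sqrt{5} \approx 1195.9$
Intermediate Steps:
$b{\left(z,d \right)} = z - 4 d + d z$ ($b{\left(z,d \right)} = d z - \left(- z + 4 d\right) = z - 4 d + d z$)
$b{\left(\sqrt{4 + y},M{\left(-4,-3 \right)} \right)} 82 = \left(\sqrt{4 + 1} - 4 \left(-4 - 3\right) + \left(-4 - 3\right) \sqrt{4 + 1}\right) 82 = \left(\sqrt{5} - -28 - 7 \sqrt{5}\right) 82 = \left(\sqrt{5} + 28 - 7 \sqrt{5}\right) 82 = \left(28 - 6 \sqrt{5}\right) 82 = 2296 - 492 \sqrt{5}$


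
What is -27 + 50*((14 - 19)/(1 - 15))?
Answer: -64/7 ≈ -9.1429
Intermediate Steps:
-27 + 50*((14 - 19)/(1 - 15)) = -27 + 50*(-5/(-14)) = -27 + 50*(-5*(-1/14)) = -27 + 50*(5/14) = -27 + 125/7 = -64/7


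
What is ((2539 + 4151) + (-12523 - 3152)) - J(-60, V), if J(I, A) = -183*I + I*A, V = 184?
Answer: -8925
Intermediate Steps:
J(I, A) = -183*I + A*I
((2539 + 4151) + (-12523 - 3152)) - J(-60, V) = ((2539 + 4151) + (-12523 - 3152)) - (-60)*(-183 + 184) = (6690 - 15675) - (-60) = -8985 - 1*(-60) = -8985 + 60 = -8925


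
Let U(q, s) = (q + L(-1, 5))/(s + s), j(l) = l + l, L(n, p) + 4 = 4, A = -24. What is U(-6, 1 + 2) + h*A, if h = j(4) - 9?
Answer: 23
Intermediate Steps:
L(n, p) = 0 (L(n, p) = -4 + 4 = 0)
j(l) = 2*l
U(q, s) = q/(2*s) (U(q, s) = (q + 0)/(s + s) = q/((2*s)) = q*(1/(2*s)) = q/(2*s))
h = -1 (h = 2*4 - 9 = 8 - 9 = -1)
U(-6, 1 + 2) + h*A = (1/2)*(-6)/(1 + 2) - 1*(-24) = (1/2)*(-6)/3 + 24 = (1/2)*(-6)*(1/3) + 24 = -1 + 24 = 23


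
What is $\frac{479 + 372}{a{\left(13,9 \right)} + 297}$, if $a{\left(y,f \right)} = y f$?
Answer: $\frac{37}{18} \approx 2.0556$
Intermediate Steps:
$a{\left(y,f \right)} = f y$
$\frac{479 + 372}{a{\left(13,9 \right)} + 297} = \frac{479 + 372}{9 \cdot 13 + 297} = \frac{851}{117 + 297} = \frac{851}{414} = 851 \cdot \frac{1}{414} = \frac{37}{18}$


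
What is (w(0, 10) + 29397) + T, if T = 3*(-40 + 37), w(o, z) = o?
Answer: 29388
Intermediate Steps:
T = -9 (T = 3*(-3) = -9)
(w(0, 10) + 29397) + T = (0 + 29397) - 9 = 29397 - 9 = 29388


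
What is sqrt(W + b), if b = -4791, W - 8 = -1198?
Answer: I*sqrt(5981) ≈ 77.337*I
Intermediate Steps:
W = -1190 (W = 8 - 1198 = -1190)
sqrt(W + b) = sqrt(-1190 - 4791) = sqrt(-5981) = I*sqrt(5981)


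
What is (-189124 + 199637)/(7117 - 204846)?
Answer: -10513/197729 ≈ -0.053169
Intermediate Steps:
(-189124 + 199637)/(7117 - 204846) = 10513/(-197729) = 10513*(-1/197729) = -10513/197729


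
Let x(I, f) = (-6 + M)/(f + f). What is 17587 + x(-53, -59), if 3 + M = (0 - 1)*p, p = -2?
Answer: 2075273/118 ≈ 17587.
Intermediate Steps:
M = -1 (M = -3 + (0 - 1)*(-2) = -3 - 1*(-2) = -3 + 2 = -1)
x(I, f) = -7/(2*f) (x(I, f) = (-6 - 1)/(f + f) = -7*1/(2*f) = -7/(2*f))
17587 + x(-53, -59) = 17587 - 7/2/(-59) = 17587 - 7/2*(-1/59) = 17587 + 7/118 = 2075273/118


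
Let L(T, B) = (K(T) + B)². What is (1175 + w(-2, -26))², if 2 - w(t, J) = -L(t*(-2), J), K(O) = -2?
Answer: 3845521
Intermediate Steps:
L(T, B) = (-2 + B)²
w(t, J) = 2 + (-2 + J)² (w(t, J) = 2 - (-1)*(-2 + J)² = 2 + (-2 + J)²)
(1175 + w(-2, -26))² = (1175 + (2 + (-2 - 26)²))² = (1175 + (2 + (-28)²))² = (1175 + (2 + 784))² = (1175 + 786)² = 1961² = 3845521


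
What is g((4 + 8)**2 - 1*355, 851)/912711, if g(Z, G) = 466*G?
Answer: 396566/912711 ≈ 0.43449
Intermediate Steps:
g((4 + 8)**2 - 1*355, 851)/912711 = (466*851)/912711 = 396566*(1/912711) = 396566/912711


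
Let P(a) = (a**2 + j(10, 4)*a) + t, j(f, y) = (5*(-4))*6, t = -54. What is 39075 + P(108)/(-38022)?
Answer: 247618500/6337 ≈ 39075.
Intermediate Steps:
j(f, y) = -120 (j(f, y) = -20*6 = -120)
P(a) = -54 + a**2 - 120*a (P(a) = (a**2 - 120*a) - 54 = -54 + a**2 - 120*a)
39075 + P(108)/(-38022) = 39075 + (-54 + 108**2 - 120*108)/(-38022) = 39075 + (-54 + 11664 - 12960)*(-1/38022) = 39075 - 1350*(-1/38022) = 39075 + 225/6337 = 247618500/6337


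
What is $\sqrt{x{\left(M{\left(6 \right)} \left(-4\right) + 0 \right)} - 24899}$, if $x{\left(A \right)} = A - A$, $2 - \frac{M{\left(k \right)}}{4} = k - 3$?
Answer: $i \sqrt{24899} \approx 157.79 i$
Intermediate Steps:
$M{\left(k \right)} = 20 - 4 k$ ($M{\left(k \right)} = 8 - 4 \left(k - 3\right) = 8 - 4 \left(-3 + k\right) = 8 - \left(-12 + 4 k\right) = 20 - 4 k$)
$x{\left(A \right)} = 0$
$\sqrt{x{\left(M{\left(6 \right)} \left(-4\right) + 0 \right)} - 24899} = \sqrt{0 - 24899} = \sqrt{-24899} = i \sqrt{24899}$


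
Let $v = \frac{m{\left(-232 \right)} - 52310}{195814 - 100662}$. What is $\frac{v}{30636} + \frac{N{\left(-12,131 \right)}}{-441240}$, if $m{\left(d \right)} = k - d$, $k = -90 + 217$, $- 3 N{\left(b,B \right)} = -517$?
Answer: $- \frac{21886989127}{53593684614720} \approx -0.00040839$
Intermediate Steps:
$N{\left(b,B \right)} = \frac{517}{3}$ ($N{\left(b,B \right)} = \left(- \frac{1}{3}\right) \left(-517\right) = \frac{517}{3}$)
$k = 127$
$m{\left(d \right)} = 127 - d$
$v = - \frac{51951}{95152}$ ($v = \frac{\left(127 - -232\right) - 52310}{195814 - 100662} = \frac{\left(127 + 232\right) - 52310}{95152} = \left(359 - 52310\right) \frac{1}{95152} = \left(-51951\right) \frac{1}{95152} = - \frac{51951}{95152} \approx -0.54598$)
$\frac{v}{30636} + \frac{N{\left(-12,131 \right)}}{-441240} = - \frac{51951}{95152 \cdot 30636} + \frac{517}{3 \left(-441240\right)} = \left(- \frac{51951}{95152}\right) \frac{1}{30636} + \frac{517}{3} \left(- \frac{1}{441240}\right) = - \frac{17317}{971692224} - \frac{517}{1323720} = - \frac{21886989127}{53593684614720}$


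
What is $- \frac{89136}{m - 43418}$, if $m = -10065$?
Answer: $\frac{89136}{53483} \approx 1.6666$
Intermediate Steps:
$- \frac{89136}{m - 43418} = - \frac{89136}{-10065 - 43418} = - \frac{89136}{-53483} = \left(-89136\right) \left(- \frac{1}{53483}\right) = \frac{89136}{53483}$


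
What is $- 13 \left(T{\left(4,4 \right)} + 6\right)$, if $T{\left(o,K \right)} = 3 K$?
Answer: $-234$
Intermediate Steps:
$- 13 \left(T{\left(4,4 \right)} + 6\right) = - 13 \left(3 \cdot 4 + 6\right) = - 13 \left(12 + 6\right) = \left(-13\right) 18 = -234$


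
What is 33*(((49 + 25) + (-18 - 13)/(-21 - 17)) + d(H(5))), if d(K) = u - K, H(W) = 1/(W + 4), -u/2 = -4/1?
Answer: 311135/114 ≈ 2729.3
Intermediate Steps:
u = 8 (u = -(-8)/1 = -(-8) = -2*(-4) = 8)
H(W) = 1/(4 + W)
d(K) = 8 - K
33*(((49 + 25) + (-18 - 13)/(-21 - 17)) + d(H(5))) = 33*(((49 + 25) + (-18 - 13)/(-21 - 17)) + (8 - 1/(4 + 5))) = 33*((74 - 31/(-38)) + (8 - 1/9)) = 33*((74 - 31*(-1/38)) + (8 - 1*1/9)) = 33*((74 + 31/38) + (8 - 1/9)) = 33*(2843/38 + 71/9) = 33*(28285/342) = 311135/114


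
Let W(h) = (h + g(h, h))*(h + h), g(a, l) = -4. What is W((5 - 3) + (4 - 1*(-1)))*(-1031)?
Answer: -43302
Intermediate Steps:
W(h) = 2*h*(-4 + h) (W(h) = (h - 4)*(h + h) = (-4 + h)*(2*h) = 2*h*(-4 + h))
W((5 - 3) + (4 - 1*(-1)))*(-1031) = (2*((5 - 3) + (4 - 1*(-1)))*(-4 + ((5 - 3) + (4 - 1*(-1)))))*(-1031) = (2*(2 + (4 + 1))*(-4 + (2 + (4 + 1))))*(-1031) = (2*(2 + 5)*(-4 + (2 + 5)))*(-1031) = (2*7*(-4 + 7))*(-1031) = (2*7*3)*(-1031) = 42*(-1031) = -43302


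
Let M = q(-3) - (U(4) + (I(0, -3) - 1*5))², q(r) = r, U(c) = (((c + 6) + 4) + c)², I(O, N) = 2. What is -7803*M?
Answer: 804052332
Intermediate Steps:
U(c) = (10 + 2*c)² (U(c) = (((6 + c) + 4) + c)² = ((10 + c) + c)² = (10 + 2*c)²)
M = -103044 (M = -3 - (4*(5 + 4)² + (2 - 1*5))² = -3 - (4*9² + (2 - 5))² = -3 - (4*81 - 3)² = -3 - (324 - 3)² = -3 - 1*321² = -3 - 1*103041 = -3 - 103041 = -103044)
-7803*M = -7803*(-103044) = 804052332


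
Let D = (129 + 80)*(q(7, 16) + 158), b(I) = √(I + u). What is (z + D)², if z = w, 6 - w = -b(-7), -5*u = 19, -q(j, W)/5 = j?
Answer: 3305791791/5 + 154278*I*√30/5 ≈ 6.6116e+8 + 1.69e+5*I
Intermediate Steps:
q(j, W) = -5*j
u = -19/5 (u = -⅕*19 = -19/5 ≈ -3.8000)
b(I) = √(-19/5 + I) (b(I) = √(I - 19/5) = √(-19/5 + I))
w = 6 + 3*I*√30/5 (w = 6 - (-1)*√(-95 + 25*(-7))/5 = 6 - (-1)*√(-95 - 175)/5 = 6 - (-1)*√(-270)/5 = 6 - (-1)*(3*I*√30)/5 = 6 - (-1)*3*I*√30/5 = 6 - (-3)*I*√30/5 = 6 + 3*I*√30/5 ≈ 6.0 + 3.2863*I)
D = 25707 (D = (129 + 80)*(-5*7 + 158) = 209*(-35 + 158) = 209*123 = 25707)
z = 6 + 3*I*√30/5 ≈ 6.0 + 3.2863*I
(z + D)² = ((6 + 3*I*√30/5) + 25707)² = (25713 + 3*I*√30/5)²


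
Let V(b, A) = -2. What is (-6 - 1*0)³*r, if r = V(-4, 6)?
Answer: 432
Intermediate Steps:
r = -2
(-6 - 1*0)³*r = (-6 - 1*0)³*(-2) = (-6 + 0)³*(-2) = (-6)³*(-2) = -216*(-2) = 432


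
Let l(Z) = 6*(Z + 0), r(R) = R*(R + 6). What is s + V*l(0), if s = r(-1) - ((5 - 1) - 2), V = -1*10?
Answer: -7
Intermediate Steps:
r(R) = R*(6 + R)
V = -10
s = -7 (s = -(6 - 1) - ((5 - 1) - 2) = -1*5 - (4 - 2) = -5 - 1*2 = -5 - 2 = -7)
l(Z) = 6*Z
s + V*l(0) = -7 - 60*0 = -7 - 10*0 = -7 + 0 = -7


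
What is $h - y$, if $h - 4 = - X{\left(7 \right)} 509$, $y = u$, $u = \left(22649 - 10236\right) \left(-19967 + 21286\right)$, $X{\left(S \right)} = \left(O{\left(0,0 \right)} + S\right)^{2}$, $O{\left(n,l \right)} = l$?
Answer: $-16397684$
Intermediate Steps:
$X{\left(S \right)} = S^{2}$ ($X{\left(S \right)} = \left(0 + S\right)^{2} = S^{2}$)
$u = 16372747$ ($u = 12413 \cdot 1319 = 16372747$)
$y = 16372747$
$h = -24937$ ($h = 4 - 7^{2} \cdot 509 = 4 - 49 \cdot 509 = 4 - 24941 = -24937$)
$h - y = -24937 - 16372747 = -16397684$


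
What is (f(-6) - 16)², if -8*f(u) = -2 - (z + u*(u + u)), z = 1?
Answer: 2809/64 ≈ 43.891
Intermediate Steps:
f(u) = 3/8 + u²/4 (f(u) = -(-2 - (1 + u*(u + u)))/8 = -(-2 - (1 + u*(2*u)))/8 = -(-2 - (1 + 2*u²))/8 = -(-2 + (-1 - 2*u²))/8 = -(-3 - 2*u²)/8 = 3/8 + u²/4)
(f(-6) - 16)² = ((3/8 + (¼)*(-6)²) - 16)² = ((3/8 + (¼)*36) - 16)² = ((3/8 + 9) - 16)² = (75/8 - 16)² = (-53/8)² = 2809/64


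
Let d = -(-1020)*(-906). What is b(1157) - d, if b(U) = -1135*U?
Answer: -389075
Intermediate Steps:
d = -924120 (d = -204*4530 = -924120)
b(1157) - d = -1135*1157 - 1*(-924120) = -1313195 + 924120 = -389075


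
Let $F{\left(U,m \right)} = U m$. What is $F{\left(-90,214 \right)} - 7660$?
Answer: $-26920$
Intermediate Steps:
$F{\left(-90,214 \right)} - 7660 = \left(-90\right) 214 - 7660 = -19260 - 7660 = -26920$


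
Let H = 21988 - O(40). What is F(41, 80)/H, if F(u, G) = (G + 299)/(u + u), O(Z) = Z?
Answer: 379/1799736 ≈ 0.00021059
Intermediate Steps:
F(u, G) = (299 + G)/(2*u) (F(u, G) = (299 + G)/((2*u)) = (299 + G)*(1/(2*u)) = (299 + G)/(2*u))
H = 21948 (H = 21988 - 1*40 = 21988 - 40 = 21948)
F(41, 80)/H = ((½)*(299 + 80)/41)/21948 = ((½)*(1/41)*379)*(1/21948) = (379/82)*(1/21948) = 379/1799736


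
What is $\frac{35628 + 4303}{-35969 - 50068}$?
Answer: $- \frac{39931}{86037} \approx -0.46411$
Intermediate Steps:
$\frac{35628 + 4303}{-35969 - 50068} = \frac{39931}{-86037} = 39931 \left(- \frac{1}{86037}\right) = - \frac{39931}{86037}$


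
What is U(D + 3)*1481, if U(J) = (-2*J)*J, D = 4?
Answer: -145138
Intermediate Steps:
U(J) = -2*J**2
U(D + 3)*1481 = -2*(4 + 3)**2*1481 = -2*7**2*1481 = -2*49*1481 = -98*1481 = -145138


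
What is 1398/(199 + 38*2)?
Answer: 1398/275 ≈ 5.0836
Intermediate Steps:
1398/(199 + 38*2) = 1398/(199 + 76) = 1398/275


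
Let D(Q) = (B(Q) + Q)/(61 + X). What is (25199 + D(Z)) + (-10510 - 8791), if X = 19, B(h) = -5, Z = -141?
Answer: 235847/40 ≈ 5896.2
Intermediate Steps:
D(Q) = -1/16 + Q/80 (D(Q) = (-5 + Q)/(61 + 19) = (-5 + Q)/80 = (-5 + Q)*(1/80) = -1/16 + Q/80)
(25199 + D(Z)) + (-10510 - 8791) = (25199 + (-1/16 + (1/80)*(-141))) + (-10510 - 8791) = (25199 + (-1/16 - 141/80)) - 19301 = (25199 - 73/40) - 19301 = 1007887/40 - 19301 = 235847/40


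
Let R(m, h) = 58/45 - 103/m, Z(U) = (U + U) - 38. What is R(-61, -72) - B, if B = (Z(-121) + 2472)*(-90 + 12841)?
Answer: -76723268867/2745 ≈ -2.7950e+7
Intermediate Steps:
Z(U) = -38 + 2*U (Z(U) = 2*U - 38 = -38 + 2*U)
R(m, h) = 58/45 - 103/m (R(m, h) = 58*(1/45) - 103/m = 58/45 - 103/m)
B = 27950192 (B = ((-38 + 2*(-121)) + 2472)*(-90 + 12841) = ((-38 - 242) + 2472)*12751 = (-280 + 2472)*12751 = 2192*12751 = 27950192)
R(-61, -72) - B = (58/45 - 103/(-61)) - 1*27950192 = (58/45 - 103*(-1/61)) - 27950192 = (58/45 + 103/61) - 27950192 = 8173/2745 - 27950192 = -76723268867/2745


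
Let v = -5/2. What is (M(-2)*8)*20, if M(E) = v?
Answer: -400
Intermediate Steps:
v = -5/2 (v = -5*½ = -5/2 ≈ -2.5000)
M(E) = -5/2
(M(-2)*8)*20 = -5/2*8*20 = -20*20 = -400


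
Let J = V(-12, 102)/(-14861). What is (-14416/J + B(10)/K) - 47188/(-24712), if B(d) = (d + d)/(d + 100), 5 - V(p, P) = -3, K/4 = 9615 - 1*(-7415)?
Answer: 30992605545909379/1157324740 ≈ 2.6780e+7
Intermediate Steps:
K = 68120 (K = 4*(9615 - 1*(-7415)) = 4*(9615 + 7415) = 4*17030 = 68120)
V(p, P) = 8 (V(p, P) = 5 - 1*(-3) = 5 + 3 = 8)
J = -8/14861 (J = 8/(-14861) = 8*(-1/14861) = -8/14861 ≈ -0.00053832)
B(d) = 2*d/(100 + d) (B(d) = (2*d)/(100 + d) = 2*d/(100 + d))
(-14416/J + B(10)/K) - 47188/(-24712) = (-14416/(-8/14861) + (2*10/(100 + 10))/68120) - 47188/(-24712) = (-14416*(-14861/8) + (2*10/110)*(1/68120)) - 47188*(-1/24712) = (26779522 + (2*10*(1/110))*(1/68120)) + 11797/6178 = (26779522 + (2/11)*(1/68120)) + 11797/6178 = (26779522 + 1/374660) + 11797/6178 = 10033215712521/374660 + 11797/6178 = 30992605545909379/1157324740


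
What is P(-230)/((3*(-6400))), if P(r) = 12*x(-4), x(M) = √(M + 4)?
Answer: 0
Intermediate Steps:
x(M) = √(4 + M)
P(r) = 0 (P(r) = 12*√(4 - 4) = 12*√0 = 12*0 = 0)
P(-230)/((3*(-6400))) = 0/((3*(-6400))) = 0/(-19200) = 0*(-1/19200) = 0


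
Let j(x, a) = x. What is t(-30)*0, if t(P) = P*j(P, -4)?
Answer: 0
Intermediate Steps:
t(P) = P² (t(P) = P*P = P²)
t(-30)*0 = (-30)²*0 = 900*0 = 0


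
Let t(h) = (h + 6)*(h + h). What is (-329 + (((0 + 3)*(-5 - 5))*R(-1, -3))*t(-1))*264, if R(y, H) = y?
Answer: -166056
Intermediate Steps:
t(h) = 2*h*(6 + h) (t(h) = (6 + h)*(2*h) = 2*h*(6 + h))
(-329 + (((0 + 3)*(-5 - 5))*R(-1, -3))*t(-1))*264 = (-329 + (((0 + 3)*(-5 - 5))*(-1))*(2*(-1)*(6 - 1)))*264 = (-329 + ((3*(-10))*(-1))*(2*(-1)*5))*264 = (-329 - 30*(-1)*(-10))*264 = (-329 + 30*(-10))*264 = (-329 - 300)*264 = -629*264 = -166056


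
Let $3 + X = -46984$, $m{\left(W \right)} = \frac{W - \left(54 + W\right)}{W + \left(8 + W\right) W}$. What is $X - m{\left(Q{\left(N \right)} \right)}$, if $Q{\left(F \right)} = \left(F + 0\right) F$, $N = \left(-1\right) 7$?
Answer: $- \frac{66768500}{1421} \approx -46987.0$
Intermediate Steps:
$N = -7$
$Q{\left(F \right)} = F^{2}$ ($Q{\left(F \right)} = F F = F^{2}$)
$m{\left(W \right)} = - \frac{54}{W + W \left(8 + W\right)}$
$X = -46987$ ($X = -3 - 46984 = -46987$)
$X - m{\left(Q{\left(N \right)} \right)} = -46987 - - \frac{54}{\left(-7\right)^{2} \left(9 + \left(-7\right)^{2}\right)} = -46987 - - \frac{54}{49 \left(9 + 49\right)} = -46987 - \left(-54\right) \frac{1}{49} \cdot \frac{1}{58} = -46987 - - \frac{27}{1421} = -46987 + \frac{27}{1421} = - \frac{66768500}{1421}$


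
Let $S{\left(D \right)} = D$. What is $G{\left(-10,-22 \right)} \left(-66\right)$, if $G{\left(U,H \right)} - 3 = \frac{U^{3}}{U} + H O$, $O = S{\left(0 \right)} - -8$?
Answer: $4818$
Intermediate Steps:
$O = 8$ ($O = 0 - -8 = 0 + 8 = 8$)
$G{\left(U,H \right)} = 3 + U^{2} + 8 H$ ($G{\left(U,H \right)} = 3 + \left(\frac{U^{3}}{U} + H 8\right) = 3 + \left(U^{2} + 8 H\right) = 3 + U^{2} + 8 H$)
$G{\left(-10,-22 \right)} \left(-66\right) = \left(3 + \left(-10\right)^{2} + 8 \left(-22\right)\right) \left(-66\right) = \left(3 + 100 - 176\right) \left(-66\right) = \left(-73\right) \left(-66\right) = 4818$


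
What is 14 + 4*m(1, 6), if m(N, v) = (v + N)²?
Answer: 210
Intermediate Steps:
m(N, v) = (N + v)²
14 + 4*m(1, 6) = 14 + 4*(1 + 6)² = 14 + 4*7² = 14 + 4*49 = 14 + 196 = 210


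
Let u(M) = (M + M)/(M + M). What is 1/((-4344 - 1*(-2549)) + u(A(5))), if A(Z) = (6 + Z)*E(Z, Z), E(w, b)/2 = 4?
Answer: -1/1794 ≈ -0.00055741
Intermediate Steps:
E(w, b) = 8 (E(w, b) = 2*4 = 8)
A(Z) = 48 + 8*Z (A(Z) = (6 + Z)*8 = 48 + 8*Z)
u(M) = 1 (u(M) = (2*M)/((2*M)) = (2*M)*(1/(2*M)) = 1)
1/((-4344 - 1*(-2549)) + u(A(5))) = 1/((-4344 - 1*(-2549)) + 1) = 1/((-4344 + 2549) + 1) = 1/(-1795 + 1) = 1/(-1794) = -1/1794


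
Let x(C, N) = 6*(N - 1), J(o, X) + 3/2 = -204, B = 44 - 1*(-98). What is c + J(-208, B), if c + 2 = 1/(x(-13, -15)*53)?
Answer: -1055761/5088 ≈ -207.50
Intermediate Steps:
B = 142 (B = 44 + 98 = 142)
J(o, X) = -411/2 (J(o, X) = -3/2 - 204 = -411/2)
x(C, N) = -6 + 6*N (x(C, N) = 6*(-1 + N) = -6 + 6*N)
c = -10177/5088 (c = -2 + 1/((-6 + 6*(-15))*53) = -2 + 1/((-6 - 90)*53) = -2 + 1/(-96*53) = -2 + 1/(-5088) = -2 - 1/5088 = -10177/5088 ≈ -2.0002)
c + J(-208, B) = -10177/5088 - 411/2 = -1055761/5088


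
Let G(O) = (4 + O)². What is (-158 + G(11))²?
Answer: 4489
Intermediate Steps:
(-158 + G(11))² = (-158 + (4 + 11)²)² = (-158 + 15²)² = (-158 + 225)² = 67² = 4489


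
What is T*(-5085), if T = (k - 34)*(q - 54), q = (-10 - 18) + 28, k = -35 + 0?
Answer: -18946710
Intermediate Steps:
k = -35
q = 0 (q = -28 + 28 = 0)
T = 3726 (T = (-35 - 34)*(0 - 54) = -69*(-54) = 3726)
T*(-5085) = 3726*(-5085) = -18946710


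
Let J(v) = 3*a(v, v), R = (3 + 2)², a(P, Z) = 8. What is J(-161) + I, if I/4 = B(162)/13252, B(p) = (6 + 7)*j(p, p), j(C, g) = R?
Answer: 79837/3313 ≈ 24.098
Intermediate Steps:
R = 25 (R = 5² = 25)
j(C, g) = 25
J(v) = 24 (J(v) = 3*8 = 24)
B(p) = 325 (B(p) = (6 + 7)*25 = 13*25 = 325)
I = 325/3313 (I = 4*(325/13252) = 325/3313 ≈ 0.098098)
J(-161) + I = 24 + 325/3313 = 79837/3313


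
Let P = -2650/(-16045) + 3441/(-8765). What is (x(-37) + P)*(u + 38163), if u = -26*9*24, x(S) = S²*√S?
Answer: -208194013293/28126885 + 44556843*I*√37 ≈ -7402.0 + 2.7103e+8*I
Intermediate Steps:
x(S) = S^(5/2)
u = -5616 (u = -234*24 = -5616)
P = -6396719/28126885 (P = -2650*(-1/16045) + 3441*(-1/8765) = 530/3209 - 3441/8765 = -6396719/28126885 ≈ -0.22742)
(x(-37) + P)*(u + 38163) = ((-37)^(5/2) - 6396719/28126885)*(-5616 + 38163) = (1369*I*√37 - 6396719/28126885)*32547 = (-6396719/28126885 + 1369*I*√37)*32547 = -208194013293/28126885 + 44556843*I*√37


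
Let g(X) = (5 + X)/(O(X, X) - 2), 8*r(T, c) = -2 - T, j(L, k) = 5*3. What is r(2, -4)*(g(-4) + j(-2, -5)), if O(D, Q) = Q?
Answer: -89/12 ≈ -7.4167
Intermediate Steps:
j(L, k) = 15
r(T, c) = -¼ - T/8 (r(T, c) = (-2 - T)/8 = -¼ - T/8)
g(X) = (5 + X)/(-2 + X) (g(X) = (5 + X)/(X - 2) = (5 + X)/(-2 + X))
r(2, -4)*(g(-4) + j(-2, -5)) = (-¼ - ⅛*2)*((5 - 4)/(-2 - 4) + 15) = (-¼ - ¼)*(1/(-6) + 15) = -(-⅙*1 + 15)/2 = -(-⅙ + 15)/2 = -½*89/6 = -89/12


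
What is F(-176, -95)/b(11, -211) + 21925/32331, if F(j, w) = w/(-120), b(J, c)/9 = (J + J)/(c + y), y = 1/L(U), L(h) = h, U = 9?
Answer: -38038687/230455368 ≈ -0.16506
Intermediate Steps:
y = ⅑ (y = 1/9 = ⅑ ≈ 0.11111)
b(J, c) = 18*J/(⅑ + c) (b(J, c) = 9*((J + J)/(c + ⅑)) = 9*((2*J)/(⅑ + c)) = 9*(2*J/(⅑ + c)) = 18*J/(⅑ + c))
F(j, w) = -w/120 (F(j, w) = w*(-1/120) = -w/120)
F(-176, -95)/b(11, -211) + 21925/32331 = (-1/120*(-95))/((162*11/(1 + 9*(-211)))) + 21925/32331 = 19/(24*((162*11/(1 - 1899)))) + 21925*(1/32331) = 19/(24*((162*11/(-1898)))) + 21925/32331 = 19/(24*((162*11*(-1/1898)))) + 21925/32331 = 19/(24*(-891/949)) + 21925/32331 = (19/24)*(-949/891) + 21925/32331 = -18031/21384 + 21925/32331 = -38038687/230455368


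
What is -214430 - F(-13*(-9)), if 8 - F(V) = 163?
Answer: -214275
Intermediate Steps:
F(V) = -155 (F(V) = 8 - 1*163 = 8 - 163 = -155)
-214430 - F(-13*(-9)) = -214430 - 1*(-155) = -214430 + 155 = -214275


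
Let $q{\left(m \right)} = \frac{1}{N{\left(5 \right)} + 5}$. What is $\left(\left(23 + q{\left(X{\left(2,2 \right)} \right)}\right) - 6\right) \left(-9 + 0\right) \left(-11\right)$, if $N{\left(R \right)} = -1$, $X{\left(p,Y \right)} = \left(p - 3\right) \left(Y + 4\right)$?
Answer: $\frac{6831}{4} \approx 1707.8$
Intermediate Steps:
$X{\left(p,Y \right)} = \left(-3 + p\right) \left(4 + Y\right)$
$q{\left(m \right)} = \frac{1}{4}$ ($q{\left(m \right)} = \frac{1}{-1 + 5} = \frac{1}{4}$)
$\left(\left(23 + q{\left(X{\left(2,2 \right)} \right)}\right) - 6\right) \left(-9 + 0\right) \left(-11\right) = \left(\left(23 + \frac{1}{4}\right) - 6\right) \left(-9 + 0\right) \left(-11\right) = \left(\frac{93}{4} - 6\right) \left(\left(-9\right) \left(-11\right)\right) = \frac{69}{4} \cdot 99 = \frac{6831}{4}$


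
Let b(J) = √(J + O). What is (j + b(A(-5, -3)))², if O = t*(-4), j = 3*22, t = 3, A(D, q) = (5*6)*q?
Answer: (66 + I*√102)² ≈ 4254.0 + 1333.1*I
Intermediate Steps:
A(D, q) = 30*q
j = 66
O = -12 (O = 3*(-4) = -12)
b(J) = √(-12 + J) (b(J) = √(J - 12) = √(-12 + J))
(j + b(A(-5, -3)))² = (66 + √(-12 + 30*(-3)))² = (66 + √(-12 - 90))² = (66 + √(-102))² = (66 + I*√102)²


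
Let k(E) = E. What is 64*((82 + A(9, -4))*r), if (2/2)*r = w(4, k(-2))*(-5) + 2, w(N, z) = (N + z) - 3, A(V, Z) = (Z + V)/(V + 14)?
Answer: 847168/23 ≈ 36833.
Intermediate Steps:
A(V, Z) = (V + Z)/(14 + V)
w(N, z) = -3 + N + z
r = 7 (r = (-3 + 4 - 2)*(-5) + 2 = -1*(-5) + 2 = 5 + 2 = 7)
64*((82 + A(9, -4))*r) = 64*((82 + (9 - 4)/(14 + 9))*7) = 64*((82 + 5/23)*7) = 64*((1891/23)*7) = 64*(13237/23) = 847168/23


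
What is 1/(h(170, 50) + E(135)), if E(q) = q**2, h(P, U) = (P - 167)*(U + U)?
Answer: 1/18525 ≈ 5.3981e-5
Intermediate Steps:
h(P, U) = 2*U*(-167 + P) (h(P, U) = (-167 + P)*(2*U) = 2*U*(-167 + P))
1/(h(170, 50) + E(135)) = 1/(2*50*(-167 + 170) + 135**2) = 1/(2*50*3 + 18225) = 1/(300 + 18225) = 1/18525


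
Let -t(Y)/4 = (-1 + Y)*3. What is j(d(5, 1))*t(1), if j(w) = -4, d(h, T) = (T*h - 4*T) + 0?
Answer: 0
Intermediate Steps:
d(h, T) = -4*T + T*h (d(h, T) = (-4*T + T*h) + 0 = -4*T + T*h)
t(Y) = 12 - 12*Y (t(Y) = -4*(-1 + Y)*3 = -4*(-3 + 3*Y) = 12 - 12*Y)
j(d(5, 1))*t(1) = -4*(12 - 12*1) = -4*(12 - 12) = -4*0 = 0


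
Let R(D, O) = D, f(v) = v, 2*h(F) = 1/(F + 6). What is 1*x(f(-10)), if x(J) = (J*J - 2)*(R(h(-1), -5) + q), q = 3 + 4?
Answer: 3479/5 ≈ 695.80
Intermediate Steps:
h(F) = 1/(2*(6 + F)) (h(F) = 1/(2*(F + 6)) = 1/(2*(6 + F)))
q = 7
x(J) = -71/5 + 71*J**2/10 (x(J) = (J*J - 2)*(1/(2*(6 - 1)) + 7) = (J**2 - 2)*((1/2)/5 + 7) = (-2 + J**2)*((1/2)*(1/5) + 7) = (-2 + J**2)*(1/10 + 7) = (-2 + J**2)*(71/10) = -71/5 + 71*J**2/10)
1*x(f(-10)) = 1*(-71/5 + (71/10)*(-10)**2) = 1*(-71/5 + (71/10)*100) = 1*(-71/5 + 710) = 1*(3479/5) = 3479/5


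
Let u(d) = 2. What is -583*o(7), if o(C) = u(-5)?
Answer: -1166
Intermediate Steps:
o(C) = 2
-583*o(7) = -583*2 = -1166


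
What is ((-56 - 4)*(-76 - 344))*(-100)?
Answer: -2520000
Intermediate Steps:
((-56 - 4)*(-76 - 344))*(-100) = -60*(-420)*(-100) = 25200*(-100) = -2520000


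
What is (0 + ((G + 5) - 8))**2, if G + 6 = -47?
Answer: 3136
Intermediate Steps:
G = -53 (G = -6 - 47 = -53)
(0 + ((G + 5) - 8))**2 = (0 + ((-53 + 5) - 8))**2 = (0 + (-48 - 8))**2 = (0 - 56)**2 = (-56)**2 = 3136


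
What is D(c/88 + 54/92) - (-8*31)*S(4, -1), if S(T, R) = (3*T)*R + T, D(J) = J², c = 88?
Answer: -4192815/2116 ≈ -1981.5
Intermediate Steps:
S(T, R) = T + 3*R*T (S(T, R) = 3*R*T + T = T + 3*R*T)
D(c/88 + 54/92) - (-8*31)*S(4, -1) = (88/88 + 54/92)² - (-8*31)*4*(1 + 3*(-1)) = (88*(1/88) + 54*(1/92))² - (-248)*4*(1 - 3) = (1 + 27/46)² - (-248)*4*(-2) = (73/46)² - (-248)*(-8) = 5329/2116 - 1*1984 = 5329/2116 - 1984 = -4192815/2116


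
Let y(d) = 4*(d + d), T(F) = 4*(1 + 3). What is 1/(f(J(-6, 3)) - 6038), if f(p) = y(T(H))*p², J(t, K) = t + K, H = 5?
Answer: -1/4886 ≈ -0.00020467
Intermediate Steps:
J(t, K) = K + t
T(F) = 16 (T(F) = 4*4 = 16)
y(d) = 8*d (y(d) = 4*(2*d) = 8*d)
f(p) = 128*p² (f(p) = (8*16)*p² = 128*p²)
1/(f(J(-6, 3)) - 6038) = 1/(128*(3 - 6)² - 6038) = 1/(128*(-3)² - 6038) = 1/(128*9 - 6038) = 1/(1152 - 6038) = 1/(-4886) = -1/4886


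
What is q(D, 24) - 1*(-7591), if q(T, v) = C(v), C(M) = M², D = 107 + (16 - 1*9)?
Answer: 8167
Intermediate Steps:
D = 114 (D = 107 + (16 - 9) = 107 + 7 = 114)
q(T, v) = v²
q(D, 24) - 1*(-7591) = 24² - 1*(-7591) = 576 + 7591 = 8167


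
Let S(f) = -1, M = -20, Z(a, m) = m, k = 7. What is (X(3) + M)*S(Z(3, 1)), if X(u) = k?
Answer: 13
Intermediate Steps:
X(u) = 7
(X(3) + M)*S(Z(3, 1)) = (7 - 20)*(-1) = -13*(-1) = 13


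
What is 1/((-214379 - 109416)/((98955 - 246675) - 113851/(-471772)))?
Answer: 69690045989/152757414740 ≈ 0.45621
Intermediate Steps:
1/((-214379 - 109416)/((98955 - 246675) - 113851/(-471772))) = 1/(-323795/(-147720 - 113851*(-1/471772))) = 1/(-323795/(-147720 + 113851/471772)) = 1/(-323795/(-69690045989/471772)) = 1/(-323795*(-471772/69690045989)) = 1/(152757414740/69690045989) = 69690045989/152757414740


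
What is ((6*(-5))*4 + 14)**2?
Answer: 11236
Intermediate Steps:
((6*(-5))*4 + 14)**2 = (-30*4 + 14)**2 = (-120 + 14)**2 = (-106)**2 = 11236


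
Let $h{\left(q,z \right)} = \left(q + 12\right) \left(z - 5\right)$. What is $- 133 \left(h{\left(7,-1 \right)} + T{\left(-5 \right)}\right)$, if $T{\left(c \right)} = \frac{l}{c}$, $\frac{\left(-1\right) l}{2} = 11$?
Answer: $\frac{72884}{5} \approx 14577.0$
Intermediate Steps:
$l = -22$ ($l = \left(-2\right) 11 = -22$)
$h{\left(q,z \right)} = \left(-5 + z\right) \left(12 + q\right)$ ($h{\left(q,z \right)} = \left(12 + q\right) \left(-5 + z\right) = \left(-5 + z\right) \left(12 + q\right)$)
$T{\left(c \right)} = - \frac{22}{c}$
$- 133 \left(h{\left(7,-1 \right)} + T{\left(-5 \right)}\right) = - 133 \left(\left(-60 - 35 + 12 \left(-1\right) + 7 \left(-1\right)\right) - \frac{22}{-5}\right) = - 133 \left(\left(-60 - 35 - 12 - 7\right) - - \frac{22}{5}\right) = - 133 \left(-114 + \frac{22}{5}\right) = \left(-133\right) \left(- \frac{548}{5}\right) = \frac{72884}{5}$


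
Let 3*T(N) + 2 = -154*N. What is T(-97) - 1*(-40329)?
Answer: 135923/3 ≈ 45308.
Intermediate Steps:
T(N) = -2/3 - 154*N/3 (T(N) = -2/3 + (-154*N)/3 = -2/3 - 154*N/3)
T(-97) - 1*(-40329) = (-2/3 - 154/3*(-97)) - 1*(-40329) = (-2/3 + 14938/3) + 40329 = 14936/3 + 40329 = 135923/3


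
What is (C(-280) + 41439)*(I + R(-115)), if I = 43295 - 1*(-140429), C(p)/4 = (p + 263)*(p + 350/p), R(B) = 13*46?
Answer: 11163277608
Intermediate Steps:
R(B) = 598
C(p) = 4*(263 + p)*(p + 350/p) (C(p) = 4*((p + 263)*(p + 350/p)) = 4*((263 + p)*(p + 350/p)) = 4*(263 + p)*(p + 350/p))
I = 183724 (I = 43295 + 140429 = 183724)
(C(-280) + 41439)*(I + R(-115)) = ((1400 + 4*(-280)² + 1052*(-280) + 368200/(-280)) + 41439)*(183724 + 598) = ((1400 + 4*78400 - 294560 + 368200*(-1/280)) + 41439)*184322 = ((1400 + 313600 - 294560 - 1315) + 41439)*184322 = (19125 + 41439)*184322 = 60564*184322 = 11163277608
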